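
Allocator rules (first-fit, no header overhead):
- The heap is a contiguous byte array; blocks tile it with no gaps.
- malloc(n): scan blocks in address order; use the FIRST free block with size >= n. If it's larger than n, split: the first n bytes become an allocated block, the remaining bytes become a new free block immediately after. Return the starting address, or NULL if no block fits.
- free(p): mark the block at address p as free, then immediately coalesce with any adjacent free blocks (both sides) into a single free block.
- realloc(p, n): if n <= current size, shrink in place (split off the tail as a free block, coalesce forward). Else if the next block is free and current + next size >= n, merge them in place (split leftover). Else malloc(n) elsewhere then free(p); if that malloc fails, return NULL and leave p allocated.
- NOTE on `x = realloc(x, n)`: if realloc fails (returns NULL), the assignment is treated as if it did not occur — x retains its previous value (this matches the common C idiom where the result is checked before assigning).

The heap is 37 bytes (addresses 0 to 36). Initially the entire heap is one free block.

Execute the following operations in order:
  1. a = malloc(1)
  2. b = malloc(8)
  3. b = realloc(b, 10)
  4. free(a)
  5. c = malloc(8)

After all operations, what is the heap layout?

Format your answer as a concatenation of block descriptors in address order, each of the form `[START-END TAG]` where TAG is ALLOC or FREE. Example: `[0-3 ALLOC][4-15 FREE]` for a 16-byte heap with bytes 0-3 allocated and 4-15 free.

Op 1: a = malloc(1) -> a = 0; heap: [0-0 ALLOC][1-36 FREE]
Op 2: b = malloc(8) -> b = 1; heap: [0-0 ALLOC][1-8 ALLOC][9-36 FREE]
Op 3: b = realloc(b, 10) -> b = 1; heap: [0-0 ALLOC][1-10 ALLOC][11-36 FREE]
Op 4: free(a) -> (freed a); heap: [0-0 FREE][1-10 ALLOC][11-36 FREE]
Op 5: c = malloc(8) -> c = 11; heap: [0-0 FREE][1-10 ALLOC][11-18 ALLOC][19-36 FREE]

Answer: [0-0 FREE][1-10 ALLOC][11-18 ALLOC][19-36 FREE]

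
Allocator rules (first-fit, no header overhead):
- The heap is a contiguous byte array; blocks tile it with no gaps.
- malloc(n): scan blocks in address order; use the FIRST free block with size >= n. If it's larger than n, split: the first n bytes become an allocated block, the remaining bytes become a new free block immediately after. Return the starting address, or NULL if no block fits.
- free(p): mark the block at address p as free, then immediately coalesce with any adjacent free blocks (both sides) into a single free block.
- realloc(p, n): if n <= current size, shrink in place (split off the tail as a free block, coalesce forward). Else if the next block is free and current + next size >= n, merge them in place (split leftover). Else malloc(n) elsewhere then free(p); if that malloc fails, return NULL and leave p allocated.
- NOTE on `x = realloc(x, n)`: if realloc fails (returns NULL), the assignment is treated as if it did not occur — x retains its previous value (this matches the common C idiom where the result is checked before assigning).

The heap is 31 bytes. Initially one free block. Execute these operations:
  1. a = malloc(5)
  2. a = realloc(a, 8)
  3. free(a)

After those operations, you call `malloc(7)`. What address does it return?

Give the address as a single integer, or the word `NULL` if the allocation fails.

Op 1: a = malloc(5) -> a = 0; heap: [0-4 ALLOC][5-30 FREE]
Op 2: a = realloc(a, 8) -> a = 0; heap: [0-7 ALLOC][8-30 FREE]
Op 3: free(a) -> (freed a); heap: [0-30 FREE]
malloc(7): first-fit scan over [0-30 FREE] -> 0

Answer: 0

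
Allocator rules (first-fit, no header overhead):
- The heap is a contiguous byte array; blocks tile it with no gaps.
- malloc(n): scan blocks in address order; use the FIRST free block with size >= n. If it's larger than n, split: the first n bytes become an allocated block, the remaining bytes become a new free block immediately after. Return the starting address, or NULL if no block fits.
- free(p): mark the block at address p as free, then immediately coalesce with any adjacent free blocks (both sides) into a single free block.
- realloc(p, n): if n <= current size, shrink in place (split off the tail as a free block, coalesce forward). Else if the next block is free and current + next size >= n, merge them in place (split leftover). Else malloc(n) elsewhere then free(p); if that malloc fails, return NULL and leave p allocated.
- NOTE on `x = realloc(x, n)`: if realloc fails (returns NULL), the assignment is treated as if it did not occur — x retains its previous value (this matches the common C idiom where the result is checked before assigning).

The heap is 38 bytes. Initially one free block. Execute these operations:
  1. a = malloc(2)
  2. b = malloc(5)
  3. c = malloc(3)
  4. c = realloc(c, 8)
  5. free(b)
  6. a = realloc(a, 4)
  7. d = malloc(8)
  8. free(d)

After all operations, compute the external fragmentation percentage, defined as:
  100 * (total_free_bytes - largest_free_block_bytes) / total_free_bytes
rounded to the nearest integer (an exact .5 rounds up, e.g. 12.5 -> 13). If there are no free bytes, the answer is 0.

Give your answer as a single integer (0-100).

Answer: 12

Derivation:
Op 1: a = malloc(2) -> a = 0; heap: [0-1 ALLOC][2-37 FREE]
Op 2: b = malloc(5) -> b = 2; heap: [0-1 ALLOC][2-6 ALLOC][7-37 FREE]
Op 3: c = malloc(3) -> c = 7; heap: [0-1 ALLOC][2-6 ALLOC][7-9 ALLOC][10-37 FREE]
Op 4: c = realloc(c, 8) -> c = 7; heap: [0-1 ALLOC][2-6 ALLOC][7-14 ALLOC][15-37 FREE]
Op 5: free(b) -> (freed b); heap: [0-1 ALLOC][2-6 FREE][7-14 ALLOC][15-37 FREE]
Op 6: a = realloc(a, 4) -> a = 0; heap: [0-3 ALLOC][4-6 FREE][7-14 ALLOC][15-37 FREE]
Op 7: d = malloc(8) -> d = 15; heap: [0-3 ALLOC][4-6 FREE][7-14 ALLOC][15-22 ALLOC][23-37 FREE]
Op 8: free(d) -> (freed d); heap: [0-3 ALLOC][4-6 FREE][7-14 ALLOC][15-37 FREE]
Free blocks: [3 23] total_free=26 largest=23 -> 100*(26-23)/26 = 300/26 ≈ 11.538 -> rounds to 12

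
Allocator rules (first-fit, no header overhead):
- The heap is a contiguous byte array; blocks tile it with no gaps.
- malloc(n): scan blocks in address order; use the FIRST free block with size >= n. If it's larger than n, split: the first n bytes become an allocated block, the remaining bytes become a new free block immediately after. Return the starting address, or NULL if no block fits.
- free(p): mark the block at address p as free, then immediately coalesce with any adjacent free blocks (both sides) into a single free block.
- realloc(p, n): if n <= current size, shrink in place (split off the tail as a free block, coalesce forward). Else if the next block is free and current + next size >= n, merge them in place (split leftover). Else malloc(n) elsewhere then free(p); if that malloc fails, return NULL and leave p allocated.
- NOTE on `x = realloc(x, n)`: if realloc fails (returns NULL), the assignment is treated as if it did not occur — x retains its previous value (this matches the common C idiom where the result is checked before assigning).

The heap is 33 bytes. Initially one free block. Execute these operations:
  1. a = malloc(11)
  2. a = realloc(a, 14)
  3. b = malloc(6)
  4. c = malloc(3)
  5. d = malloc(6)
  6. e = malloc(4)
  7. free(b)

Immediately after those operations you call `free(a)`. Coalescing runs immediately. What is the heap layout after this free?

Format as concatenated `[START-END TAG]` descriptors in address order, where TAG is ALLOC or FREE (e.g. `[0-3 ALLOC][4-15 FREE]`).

Op 1: a = malloc(11) -> a = 0; heap: [0-10 ALLOC][11-32 FREE]
Op 2: a = realloc(a, 14) -> a = 0; heap: [0-13 ALLOC][14-32 FREE]
Op 3: b = malloc(6) -> b = 14; heap: [0-13 ALLOC][14-19 ALLOC][20-32 FREE]
Op 4: c = malloc(3) -> c = 20; heap: [0-13 ALLOC][14-19 ALLOC][20-22 ALLOC][23-32 FREE]
Op 5: d = malloc(6) -> d = 23; heap: [0-13 ALLOC][14-19 ALLOC][20-22 ALLOC][23-28 ALLOC][29-32 FREE]
Op 6: e = malloc(4) -> e = 29; heap: [0-13 ALLOC][14-19 ALLOC][20-22 ALLOC][23-28 ALLOC][29-32 ALLOC]
Op 7: free(b) -> (freed b); heap: [0-13 ALLOC][14-19 FREE][20-22 ALLOC][23-28 ALLOC][29-32 ALLOC]
free(a): a = 0 -> block [0-13 ALLOC]; mark free, coalesce with adjacent free neighbors -> [0-19 FREE][20-22 ALLOC][23-28 ALLOC][29-32 ALLOC]

Answer: [0-19 FREE][20-22 ALLOC][23-28 ALLOC][29-32 ALLOC]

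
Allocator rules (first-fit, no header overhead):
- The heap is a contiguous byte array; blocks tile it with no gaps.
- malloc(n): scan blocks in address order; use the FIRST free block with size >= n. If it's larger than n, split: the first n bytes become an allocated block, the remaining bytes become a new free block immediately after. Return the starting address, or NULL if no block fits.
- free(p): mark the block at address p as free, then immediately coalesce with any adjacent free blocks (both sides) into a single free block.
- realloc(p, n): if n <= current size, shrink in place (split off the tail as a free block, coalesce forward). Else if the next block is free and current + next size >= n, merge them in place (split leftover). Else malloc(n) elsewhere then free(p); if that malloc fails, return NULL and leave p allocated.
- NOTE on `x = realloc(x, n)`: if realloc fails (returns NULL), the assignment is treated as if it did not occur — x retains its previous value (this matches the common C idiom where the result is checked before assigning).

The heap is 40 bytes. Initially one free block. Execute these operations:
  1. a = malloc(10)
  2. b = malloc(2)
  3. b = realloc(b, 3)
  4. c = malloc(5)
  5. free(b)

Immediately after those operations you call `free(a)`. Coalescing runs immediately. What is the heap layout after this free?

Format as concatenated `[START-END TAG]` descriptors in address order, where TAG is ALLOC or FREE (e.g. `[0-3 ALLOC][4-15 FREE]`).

Op 1: a = malloc(10) -> a = 0; heap: [0-9 ALLOC][10-39 FREE]
Op 2: b = malloc(2) -> b = 10; heap: [0-9 ALLOC][10-11 ALLOC][12-39 FREE]
Op 3: b = realloc(b, 3) -> b = 10; heap: [0-9 ALLOC][10-12 ALLOC][13-39 FREE]
Op 4: c = malloc(5) -> c = 13; heap: [0-9 ALLOC][10-12 ALLOC][13-17 ALLOC][18-39 FREE]
Op 5: free(b) -> (freed b); heap: [0-9 ALLOC][10-12 FREE][13-17 ALLOC][18-39 FREE]
free(a): a = 0 -> block [0-9 ALLOC]; mark free, coalesce with adjacent free neighbors -> [0-12 FREE][13-17 ALLOC][18-39 FREE]

Answer: [0-12 FREE][13-17 ALLOC][18-39 FREE]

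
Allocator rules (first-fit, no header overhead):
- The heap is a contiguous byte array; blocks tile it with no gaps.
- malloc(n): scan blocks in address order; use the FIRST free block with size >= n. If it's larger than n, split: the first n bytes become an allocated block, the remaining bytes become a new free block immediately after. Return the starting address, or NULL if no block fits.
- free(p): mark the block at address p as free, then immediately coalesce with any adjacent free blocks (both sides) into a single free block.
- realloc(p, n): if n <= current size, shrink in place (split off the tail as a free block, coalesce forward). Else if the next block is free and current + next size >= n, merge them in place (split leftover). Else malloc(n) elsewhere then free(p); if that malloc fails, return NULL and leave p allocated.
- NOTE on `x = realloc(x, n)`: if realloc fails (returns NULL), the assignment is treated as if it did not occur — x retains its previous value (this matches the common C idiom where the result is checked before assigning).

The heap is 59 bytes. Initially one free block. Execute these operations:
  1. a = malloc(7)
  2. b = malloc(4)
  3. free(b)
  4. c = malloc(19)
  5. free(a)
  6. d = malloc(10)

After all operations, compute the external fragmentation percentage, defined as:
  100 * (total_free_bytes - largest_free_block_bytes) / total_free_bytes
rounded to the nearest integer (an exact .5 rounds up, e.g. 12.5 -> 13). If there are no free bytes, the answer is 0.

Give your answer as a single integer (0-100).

Op 1: a = malloc(7) -> a = 0; heap: [0-6 ALLOC][7-58 FREE]
Op 2: b = malloc(4) -> b = 7; heap: [0-6 ALLOC][7-10 ALLOC][11-58 FREE]
Op 3: free(b) -> (freed b); heap: [0-6 ALLOC][7-58 FREE]
Op 4: c = malloc(19) -> c = 7; heap: [0-6 ALLOC][7-25 ALLOC][26-58 FREE]
Op 5: free(a) -> (freed a); heap: [0-6 FREE][7-25 ALLOC][26-58 FREE]
Op 6: d = malloc(10) -> d = 26; heap: [0-6 FREE][7-25 ALLOC][26-35 ALLOC][36-58 FREE]
Free blocks: [7 23] total_free=30 largest=23 -> 100*(30-23)/30 = 700/30 ≈ 23.333 -> rounds to 23

Answer: 23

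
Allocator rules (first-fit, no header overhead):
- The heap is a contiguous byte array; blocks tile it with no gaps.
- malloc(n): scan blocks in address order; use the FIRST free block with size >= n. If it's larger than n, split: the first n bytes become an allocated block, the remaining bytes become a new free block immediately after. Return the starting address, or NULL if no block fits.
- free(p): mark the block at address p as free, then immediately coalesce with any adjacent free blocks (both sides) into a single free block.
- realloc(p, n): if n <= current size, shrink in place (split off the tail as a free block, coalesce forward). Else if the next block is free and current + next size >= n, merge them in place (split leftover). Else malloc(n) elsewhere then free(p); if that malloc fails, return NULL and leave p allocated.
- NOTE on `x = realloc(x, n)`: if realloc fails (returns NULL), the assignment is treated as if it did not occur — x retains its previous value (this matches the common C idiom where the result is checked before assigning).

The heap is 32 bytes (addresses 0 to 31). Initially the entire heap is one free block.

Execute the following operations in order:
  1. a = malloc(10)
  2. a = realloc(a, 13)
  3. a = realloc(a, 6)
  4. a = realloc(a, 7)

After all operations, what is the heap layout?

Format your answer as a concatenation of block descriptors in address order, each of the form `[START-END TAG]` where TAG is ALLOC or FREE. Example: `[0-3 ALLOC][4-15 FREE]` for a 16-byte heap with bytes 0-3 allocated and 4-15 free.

Op 1: a = malloc(10) -> a = 0; heap: [0-9 ALLOC][10-31 FREE]
Op 2: a = realloc(a, 13) -> a = 0; heap: [0-12 ALLOC][13-31 FREE]
Op 3: a = realloc(a, 6) -> a = 0; heap: [0-5 ALLOC][6-31 FREE]
Op 4: a = realloc(a, 7) -> a = 0; heap: [0-6 ALLOC][7-31 FREE]

Answer: [0-6 ALLOC][7-31 FREE]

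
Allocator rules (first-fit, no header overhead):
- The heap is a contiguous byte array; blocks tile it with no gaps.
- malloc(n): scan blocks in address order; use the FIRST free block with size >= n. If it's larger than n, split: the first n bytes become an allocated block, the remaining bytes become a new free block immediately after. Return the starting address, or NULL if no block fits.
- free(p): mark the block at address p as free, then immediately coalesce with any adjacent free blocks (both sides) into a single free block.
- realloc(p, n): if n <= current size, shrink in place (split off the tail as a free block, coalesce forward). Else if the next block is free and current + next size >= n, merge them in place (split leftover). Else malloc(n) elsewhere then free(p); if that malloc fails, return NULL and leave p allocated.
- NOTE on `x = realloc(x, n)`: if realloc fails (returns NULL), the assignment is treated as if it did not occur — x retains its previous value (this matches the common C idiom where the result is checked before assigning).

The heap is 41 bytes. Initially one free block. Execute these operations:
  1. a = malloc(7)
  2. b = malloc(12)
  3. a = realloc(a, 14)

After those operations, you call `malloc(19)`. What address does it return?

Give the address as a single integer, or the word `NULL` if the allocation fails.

Op 1: a = malloc(7) -> a = 0; heap: [0-6 ALLOC][7-40 FREE]
Op 2: b = malloc(12) -> b = 7; heap: [0-6 ALLOC][7-18 ALLOC][19-40 FREE]
Op 3: a = realloc(a, 14) -> a = 19; heap: [0-6 FREE][7-18 ALLOC][19-32 ALLOC][33-40 FREE]
malloc(19): first-fit scan over [0-6 FREE][7-18 ALLOC][19-32 ALLOC][33-40 FREE] -> NULL

Answer: NULL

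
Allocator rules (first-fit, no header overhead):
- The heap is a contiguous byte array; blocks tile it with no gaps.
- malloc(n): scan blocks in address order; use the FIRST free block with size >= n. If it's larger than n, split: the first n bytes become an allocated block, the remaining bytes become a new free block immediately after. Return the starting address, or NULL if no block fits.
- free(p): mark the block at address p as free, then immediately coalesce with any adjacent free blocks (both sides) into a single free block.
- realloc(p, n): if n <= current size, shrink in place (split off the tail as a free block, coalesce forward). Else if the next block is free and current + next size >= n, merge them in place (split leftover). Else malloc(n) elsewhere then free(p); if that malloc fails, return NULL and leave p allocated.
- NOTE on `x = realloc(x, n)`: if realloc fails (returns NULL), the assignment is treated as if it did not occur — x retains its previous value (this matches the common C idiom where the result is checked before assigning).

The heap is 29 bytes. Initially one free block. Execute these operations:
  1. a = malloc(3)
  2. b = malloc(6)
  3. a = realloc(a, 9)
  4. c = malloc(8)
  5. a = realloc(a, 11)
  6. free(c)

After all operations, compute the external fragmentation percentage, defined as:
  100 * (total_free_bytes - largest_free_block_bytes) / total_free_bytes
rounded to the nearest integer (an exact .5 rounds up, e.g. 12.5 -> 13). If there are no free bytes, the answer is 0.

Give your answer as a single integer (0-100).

Op 1: a = malloc(3) -> a = 0; heap: [0-2 ALLOC][3-28 FREE]
Op 2: b = malloc(6) -> b = 3; heap: [0-2 ALLOC][3-8 ALLOC][9-28 FREE]
Op 3: a = realloc(a, 9) -> a = 9; heap: [0-2 FREE][3-8 ALLOC][9-17 ALLOC][18-28 FREE]
Op 4: c = malloc(8) -> c = 18; heap: [0-2 FREE][3-8 ALLOC][9-17 ALLOC][18-25 ALLOC][26-28 FREE]
Op 5: a = realloc(a, 11) -> NULL (a unchanged); heap: [0-2 FREE][3-8 ALLOC][9-17 ALLOC][18-25 ALLOC][26-28 FREE]
Op 6: free(c) -> (freed c); heap: [0-2 FREE][3-8 ALLOC][9-17 ALLOC][18-28 FREE]
Free blocks: [3 11] total_free=14 largest=11 -> 100*(14-11)/14 = 300/14 ≈ 21.429 -> rounds to 21

Answer: 21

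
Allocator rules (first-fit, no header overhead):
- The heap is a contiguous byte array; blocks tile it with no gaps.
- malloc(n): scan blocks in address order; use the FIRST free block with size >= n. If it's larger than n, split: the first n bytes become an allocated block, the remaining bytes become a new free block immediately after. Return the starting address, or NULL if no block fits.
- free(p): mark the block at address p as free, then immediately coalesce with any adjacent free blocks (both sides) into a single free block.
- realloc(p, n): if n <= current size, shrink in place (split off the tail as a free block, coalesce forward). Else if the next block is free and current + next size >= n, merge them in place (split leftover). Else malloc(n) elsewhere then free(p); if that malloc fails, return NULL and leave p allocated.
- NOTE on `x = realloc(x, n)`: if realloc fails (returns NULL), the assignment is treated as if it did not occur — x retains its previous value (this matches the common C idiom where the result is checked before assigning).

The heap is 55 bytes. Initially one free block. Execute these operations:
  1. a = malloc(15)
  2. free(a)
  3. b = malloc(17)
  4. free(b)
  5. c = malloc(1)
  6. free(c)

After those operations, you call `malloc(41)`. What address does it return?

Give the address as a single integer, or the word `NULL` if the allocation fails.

Answer: 0

Derivation:
Op 1: a = malloc(15) -> a = 0; heap: [0-14 ALLOC][15-54 FREE]
Op 2: free(a) -> (freed a); heap: [0-54 FREE]
Op 3: b = malloc(17) -> b = 0; heap: [0-16 ALLOC][17-54 FREE]
Op 4: free(b) -> (freed b); heap: [0-54 FREE]
Op 5: c = malloc(1) -> c = 0; heap: [0-0 ALLOC][1-54 FREE]
Op 6: free(c) -> (freed c); heap: [0-54 FREE]
malloc(41): first-fit scan over [0-54 FREE] -> 0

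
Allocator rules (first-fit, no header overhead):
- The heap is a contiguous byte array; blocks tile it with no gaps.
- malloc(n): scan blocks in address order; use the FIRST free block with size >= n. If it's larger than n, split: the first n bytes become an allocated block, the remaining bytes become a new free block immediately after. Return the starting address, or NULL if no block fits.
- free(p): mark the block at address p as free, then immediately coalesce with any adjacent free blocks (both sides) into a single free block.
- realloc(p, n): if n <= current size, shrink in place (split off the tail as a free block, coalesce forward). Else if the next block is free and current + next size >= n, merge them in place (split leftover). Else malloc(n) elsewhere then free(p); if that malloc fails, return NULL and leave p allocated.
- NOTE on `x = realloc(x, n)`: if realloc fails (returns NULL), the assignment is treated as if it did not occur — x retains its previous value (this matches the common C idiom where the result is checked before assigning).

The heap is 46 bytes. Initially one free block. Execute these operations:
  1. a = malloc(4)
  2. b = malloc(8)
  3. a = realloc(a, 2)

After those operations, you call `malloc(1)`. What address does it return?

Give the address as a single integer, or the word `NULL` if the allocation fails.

Op 1: a = malloc(4) -> a = 0; heap: [0-3 ALLOC][4-45 FREE]
Op 2: b = malloc(8) -> b = 4; heap: [0-3 ALLOC][4-11 ALLOC][12-45 FREE]
Op 3: a = realloc(a, 2) -> a = 0; heap: [0-1 ALLOC][2-3 FREE][4-11 ALLOC][12-45 FREE]
malloc(1): first-fit scan over [0-1 ALLOC][2-3 FREE][4-11 ALLOC][12-45 FREE] -> 2

Answer: 2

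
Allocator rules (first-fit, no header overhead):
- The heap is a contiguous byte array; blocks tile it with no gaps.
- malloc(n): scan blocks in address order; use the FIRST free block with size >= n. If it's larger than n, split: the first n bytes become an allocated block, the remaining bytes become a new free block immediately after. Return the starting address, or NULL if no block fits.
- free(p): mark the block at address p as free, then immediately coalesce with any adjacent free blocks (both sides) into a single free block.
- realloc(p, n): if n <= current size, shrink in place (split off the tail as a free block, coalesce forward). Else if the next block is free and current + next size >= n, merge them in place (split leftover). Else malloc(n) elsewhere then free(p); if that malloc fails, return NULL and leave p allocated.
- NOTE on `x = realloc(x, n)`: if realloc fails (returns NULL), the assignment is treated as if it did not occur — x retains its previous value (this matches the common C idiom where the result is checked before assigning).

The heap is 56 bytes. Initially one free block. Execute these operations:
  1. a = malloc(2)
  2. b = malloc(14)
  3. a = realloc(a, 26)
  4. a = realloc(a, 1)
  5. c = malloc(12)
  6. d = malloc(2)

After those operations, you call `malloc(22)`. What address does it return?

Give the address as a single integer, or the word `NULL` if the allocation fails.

Answer: 29

Derivation:
Op 1: a = malloc(2) -> a = 0; heap: [0-1 ALLOC][2-55 FREE]
Op 2: b = malloc(14) -> b = 2; heap: [0-1 ALLOC][2-15 ALLOC][16-55 FREE]
Op 3: a = realloc(a, 26) -> a = 16; heap: [0-1 FREE][2-15 ALLOC][16-41 ALLOC][42-55 FREE]
Op 4: a = realloc(a, 1) -> a = 16; heap: [0-1 FREE][2-15 ALLOC][16-16 ALLOC][17-55 FREE]
Op 5: c = malloc(12) -> c = 17; heap: [0-1 FREE][2-15 ALLOC][16-16 ALLOC][17-28 ALLOC][29-55 FREE]
Op 6: d = malloc(2) -> d = 0; heap: [0-1 ALLOC][2-15 ALLOC][16-16 ALLOC][17-28 ALLOC][29-55 FREE]
malloc(22): first-fit scan over [0-1 ALLOC][2-15 ALLOC][16-16 ALLOC][17-28 ALLOC][29-55 FREE] -> 29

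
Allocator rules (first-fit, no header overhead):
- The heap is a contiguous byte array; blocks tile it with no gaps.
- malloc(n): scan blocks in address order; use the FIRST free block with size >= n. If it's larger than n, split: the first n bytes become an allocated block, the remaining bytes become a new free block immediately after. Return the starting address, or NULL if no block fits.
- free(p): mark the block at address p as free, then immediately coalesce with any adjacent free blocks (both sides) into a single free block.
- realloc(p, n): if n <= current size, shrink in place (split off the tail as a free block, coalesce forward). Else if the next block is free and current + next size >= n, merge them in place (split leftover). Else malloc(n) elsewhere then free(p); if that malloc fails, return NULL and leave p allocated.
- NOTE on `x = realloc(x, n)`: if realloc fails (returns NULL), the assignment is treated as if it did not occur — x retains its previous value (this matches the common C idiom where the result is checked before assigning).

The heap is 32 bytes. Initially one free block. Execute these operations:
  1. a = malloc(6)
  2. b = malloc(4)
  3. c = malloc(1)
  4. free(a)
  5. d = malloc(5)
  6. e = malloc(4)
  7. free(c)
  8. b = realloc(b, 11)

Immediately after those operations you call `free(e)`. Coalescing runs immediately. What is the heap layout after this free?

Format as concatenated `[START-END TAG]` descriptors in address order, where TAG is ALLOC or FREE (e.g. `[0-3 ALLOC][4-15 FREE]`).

Answer: [0-4 ALLOC][5-14 FREE][15-25 ALLOC][26-31 FREE]

Derivation:
Op 1: a = malloc(6) -> a = 0; heap: [0-5 ALLOC][6-31 FREE]
Op 2: b = malloc(4) -> b = 6; heap: [0-5 ALLOC][6-9 ALLOC][10-31 FREE]
Op 3: c = malloc(1) -> c = 10; heap: [0-5 ALLOC][6-9 ALLOC][10-10 ALLOC][11-31 FREE]
Op 4: free(a) -> (freed a); heap: [0-5 FREE][6-9 ALLOC][10-10 ALLOC][11-31 FREE]
Op 5: d = malloc(5) -> d = 0; heap: [0-4 ALLOC][5-5 FREE][6-9 ALLOC][10-10 ALLOC][11-31 FREE]
Op 6: e = malloc(4) -> e = 11; heap: [0-4 ALLOC][5-5 FREE][6-9 ALLOC][10-10 ALLOC][11-14 ALLOC][15-31 FREE]
Op 7: free(c) -> (freed c); heap: [0-4 ALLOC][5-5 FREE][6-9 ALLOC][10-10 FREE][11-14 ALLOC][15-31 FREE]
Op 8: b = realloc(b, 11) -> b = 15; heap: [0-4 ALLOC][5-10 FREE][11-14 ALLOC][15-25 ALLOC][26-31 FREE]
free(e): e = 11 -> block [11-14 ALLOC]; mark free, coalesce with adjacent free neighbors -> [0-4 ALLOC][5-14 FREE][15-25 ALLOC][26-31 FREE]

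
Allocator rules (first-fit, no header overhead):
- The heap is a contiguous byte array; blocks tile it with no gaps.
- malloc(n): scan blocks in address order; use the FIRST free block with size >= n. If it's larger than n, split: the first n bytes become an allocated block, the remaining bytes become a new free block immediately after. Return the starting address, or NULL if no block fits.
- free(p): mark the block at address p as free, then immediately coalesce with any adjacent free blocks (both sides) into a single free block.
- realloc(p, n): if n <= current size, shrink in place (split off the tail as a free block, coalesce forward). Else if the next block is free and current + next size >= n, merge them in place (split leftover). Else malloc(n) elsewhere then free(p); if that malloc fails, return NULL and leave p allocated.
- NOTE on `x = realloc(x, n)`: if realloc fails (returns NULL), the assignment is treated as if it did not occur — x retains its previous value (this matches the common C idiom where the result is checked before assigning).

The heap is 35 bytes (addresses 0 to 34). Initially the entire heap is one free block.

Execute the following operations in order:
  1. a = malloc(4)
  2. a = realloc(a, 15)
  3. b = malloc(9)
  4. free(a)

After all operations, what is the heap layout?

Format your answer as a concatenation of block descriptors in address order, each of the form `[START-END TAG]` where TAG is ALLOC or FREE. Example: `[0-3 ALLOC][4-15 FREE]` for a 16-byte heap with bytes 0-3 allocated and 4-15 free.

Answer: [0-14 FREE][15-23 ALLOC][24-34 FREE]

Derivation:
Op 1: a = malloc(4) -> a = 0; heap: [0-3 ALLOC][4-34 FREE]
Op 2: a = realloc(a, 15) -> a = 0; heap: [0-14 ALLOC][15-34 FREE]
Op 3: b = malloc(9) -> b = 15; heap: [0-14 ALLOC][15-23 ALLOC][24-34 FREE]
Op 4: free(a) -> (freed a); heap: [0-14 FREE][15-23 ALLOC][24-34 FREE]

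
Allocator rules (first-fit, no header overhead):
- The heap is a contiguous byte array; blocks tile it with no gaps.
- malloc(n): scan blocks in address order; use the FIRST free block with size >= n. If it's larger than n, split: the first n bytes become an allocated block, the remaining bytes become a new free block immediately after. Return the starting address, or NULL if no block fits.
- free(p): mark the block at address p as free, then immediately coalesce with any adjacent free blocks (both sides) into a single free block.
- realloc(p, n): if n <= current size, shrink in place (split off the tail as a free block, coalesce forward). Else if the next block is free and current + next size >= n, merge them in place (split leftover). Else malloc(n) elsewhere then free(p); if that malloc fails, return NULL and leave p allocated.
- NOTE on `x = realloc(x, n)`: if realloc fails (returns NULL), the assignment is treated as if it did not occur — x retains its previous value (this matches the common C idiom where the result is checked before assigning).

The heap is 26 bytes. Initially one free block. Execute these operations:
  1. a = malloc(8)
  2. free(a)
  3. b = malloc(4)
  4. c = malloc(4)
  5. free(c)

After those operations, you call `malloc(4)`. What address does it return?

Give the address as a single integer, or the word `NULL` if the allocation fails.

Answer: 4

Derivation:
Op 1: a = malloc(8) -> a = 0; heap: [0-7 ALLOC][8-25 FREE]
Op 2: free(a) -> (freed a); heap: [0-25 FREE]
Op 3: b = malloc(4) -> b = 0; heap: [0-3 ALLOC][4-25 FREE]
Op 4: c = malloc(4) -> c = 4; heap: [0-3 ALLOC][4-7 ALLOC][8-25 FREE]
Op 5: free(c) -> (freed c); heap: [0-3 ALLOC][4-25 FREE]
malloc(4): first-fit scan over [0-3 ALLOC][4-25 FREE] -> 4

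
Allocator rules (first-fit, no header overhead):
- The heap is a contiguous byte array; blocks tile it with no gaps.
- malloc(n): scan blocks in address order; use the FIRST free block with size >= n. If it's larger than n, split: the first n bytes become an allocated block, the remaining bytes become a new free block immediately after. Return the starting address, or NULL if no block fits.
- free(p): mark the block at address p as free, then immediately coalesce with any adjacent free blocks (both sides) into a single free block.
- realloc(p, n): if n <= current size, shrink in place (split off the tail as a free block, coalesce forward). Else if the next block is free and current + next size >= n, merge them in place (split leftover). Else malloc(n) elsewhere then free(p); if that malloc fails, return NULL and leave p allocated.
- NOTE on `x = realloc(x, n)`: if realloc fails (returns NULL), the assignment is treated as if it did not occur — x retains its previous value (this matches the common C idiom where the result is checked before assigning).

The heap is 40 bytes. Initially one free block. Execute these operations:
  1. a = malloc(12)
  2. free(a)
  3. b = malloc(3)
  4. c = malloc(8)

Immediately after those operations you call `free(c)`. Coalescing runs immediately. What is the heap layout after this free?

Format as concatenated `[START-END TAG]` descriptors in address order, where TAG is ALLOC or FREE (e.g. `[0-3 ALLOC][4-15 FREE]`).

Answer: [0-2 ALLOC][3-39 FREE]

Derivation:
Op 1: a = malloc(12) -> a = 0; heap: [0-11 ALLOC][12-39 FREE]
Op 2: free(a) -> (freed a); heap: [0-39 FREE]
Op 3: b = malloc(3) -> b = 0; heap: [0-2 ALLOC][3-39 FREE]
Op 4: c = malloc(8) -> c = 3; heap: [0-2 ALLOC][3-10 ALLOC][11-39 FREE]
free(c): c = 3 -> block [3-10 ALLOC]; mark free, coalesce with adjacent free neighbors -> [0-2 ALLOC][3-39 FREE]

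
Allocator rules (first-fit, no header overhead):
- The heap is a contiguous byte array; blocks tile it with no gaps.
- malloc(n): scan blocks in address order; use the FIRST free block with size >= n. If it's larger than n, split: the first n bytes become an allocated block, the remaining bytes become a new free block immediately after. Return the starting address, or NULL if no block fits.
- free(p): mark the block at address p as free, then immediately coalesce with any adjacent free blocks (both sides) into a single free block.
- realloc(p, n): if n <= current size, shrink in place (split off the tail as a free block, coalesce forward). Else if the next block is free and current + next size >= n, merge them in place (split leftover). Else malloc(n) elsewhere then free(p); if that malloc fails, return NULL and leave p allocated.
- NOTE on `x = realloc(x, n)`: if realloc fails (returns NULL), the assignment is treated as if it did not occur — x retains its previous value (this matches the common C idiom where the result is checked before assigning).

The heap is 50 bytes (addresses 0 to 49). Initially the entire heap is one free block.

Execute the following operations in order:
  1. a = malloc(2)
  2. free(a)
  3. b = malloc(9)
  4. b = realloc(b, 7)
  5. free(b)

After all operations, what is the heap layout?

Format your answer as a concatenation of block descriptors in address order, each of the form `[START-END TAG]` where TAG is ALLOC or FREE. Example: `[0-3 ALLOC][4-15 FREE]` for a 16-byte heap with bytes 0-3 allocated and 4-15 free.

Answer: [0-49 FREE]

Derivation:
Op 1: a = malloc(2) -> a = 0; heap: [0-1 ALLOC][2-49 FREE]
Op 2: free(a) -> (freed a); heap: [0-49 FREE]
Op 3: b = malloc(9) -> b = 0; heap: [0-8 ALLOC][9-49 FREE]
Op 4: b = realloc(b, 7) -> b = 0; heap: [0-6 ALLOC][7-49 FREE]
Op 5: free(b) -> (freed b); heap: [0-49 FREE]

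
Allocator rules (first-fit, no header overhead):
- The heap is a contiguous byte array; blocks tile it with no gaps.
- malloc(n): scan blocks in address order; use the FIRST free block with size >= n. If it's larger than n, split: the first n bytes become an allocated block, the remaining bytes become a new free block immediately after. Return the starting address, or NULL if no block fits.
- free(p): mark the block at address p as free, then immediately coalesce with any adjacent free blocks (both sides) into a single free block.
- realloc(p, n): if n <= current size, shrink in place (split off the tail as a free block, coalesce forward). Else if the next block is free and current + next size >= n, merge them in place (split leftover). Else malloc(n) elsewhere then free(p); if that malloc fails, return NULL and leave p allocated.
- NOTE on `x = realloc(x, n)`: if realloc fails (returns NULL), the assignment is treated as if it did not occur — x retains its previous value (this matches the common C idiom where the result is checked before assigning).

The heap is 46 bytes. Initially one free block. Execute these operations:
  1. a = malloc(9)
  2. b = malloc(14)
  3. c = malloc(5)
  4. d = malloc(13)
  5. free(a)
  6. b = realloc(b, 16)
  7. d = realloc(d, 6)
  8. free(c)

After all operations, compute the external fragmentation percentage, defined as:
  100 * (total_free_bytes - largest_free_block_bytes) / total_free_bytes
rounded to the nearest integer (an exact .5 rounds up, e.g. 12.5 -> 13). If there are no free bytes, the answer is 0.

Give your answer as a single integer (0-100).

Answer: 54

Derivation:
Op 1: a = malloc(9) -> a = 0; heap: [0-8 ALLOC][9-45 FREE]
Op 2: b = malloc(14) -> b = 9; heap: [0-8 ALLOC][9-22 ALLOC][23-45 FREE]
Op 3: c = malloc(5) -> c = 23; heap: [0-8 ALLOC][9-22 ALLOC][23-27 ALLOC][28-45 FREE]
Op 4: d = malloc(13) -> d = 28; heap: [0-8 ALLOC][9-22 ALLOC][23-27 ALLOC][28-40 ALLOC][41-45 FREE]
Op 5: free(a) -> (freed a); heap: [0-8 FREE][9-22 ALLOC][23-27 ALLOC][28-40 ALLOC][41-45 FREE]
Op 6: b = realloc(b, 16) -> NULL (b unchanged); heap: [0-8 FREE][9-22 ALLOC][23-27 ALLOC][28-40 ALLOC][41-45 FREE]
Op 7: d = realloc(d, 6) -> d = 28; heap: [0-8 FREE][9-22 ALLOC][23-27 ALLOC][28-33 ALLOC][34-45 FREE]
Op 8: free(c) -> (freed c); heap: [0-8 FREE][9-22 ALLOC][23-27 FREE][28-33 ALLOC][34-45 FREE]
Free blocks: [9 5 12] total_free=26 largest=12 -> 100*(26-12)/26 = 1400/26 ≈ 53.846 -> rounds to 54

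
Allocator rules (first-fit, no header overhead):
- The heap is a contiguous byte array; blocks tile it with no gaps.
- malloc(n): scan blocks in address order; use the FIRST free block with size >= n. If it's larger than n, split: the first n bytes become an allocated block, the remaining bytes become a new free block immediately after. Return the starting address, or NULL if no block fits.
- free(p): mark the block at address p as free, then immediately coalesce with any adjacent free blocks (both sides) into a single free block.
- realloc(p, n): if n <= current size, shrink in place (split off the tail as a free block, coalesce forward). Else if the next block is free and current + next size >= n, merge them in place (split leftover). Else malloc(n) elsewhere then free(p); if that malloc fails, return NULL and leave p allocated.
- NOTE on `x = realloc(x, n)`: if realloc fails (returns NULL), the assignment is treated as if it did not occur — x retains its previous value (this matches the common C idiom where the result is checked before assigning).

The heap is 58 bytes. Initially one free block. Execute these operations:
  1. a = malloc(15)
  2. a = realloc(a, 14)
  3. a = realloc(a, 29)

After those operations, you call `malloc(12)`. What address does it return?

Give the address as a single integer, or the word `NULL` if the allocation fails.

Answer: 29

Derivation:
Op 1: a = malloc(15) -> a = 0; heap: [0-14 ALLOC][15-57 FREE]
Op 2: a = realloc(a, 14) -> a = 0; heap: [0-13 ALLOC][14-57 FREE]
Op 3: a = realloc(a, 29) -> a = 0; heap: [0-28 ALLOC][29-57 FREE]
malloc(12): first-fit scan over [0-28 ALLOC][29-57 FREE] -> 29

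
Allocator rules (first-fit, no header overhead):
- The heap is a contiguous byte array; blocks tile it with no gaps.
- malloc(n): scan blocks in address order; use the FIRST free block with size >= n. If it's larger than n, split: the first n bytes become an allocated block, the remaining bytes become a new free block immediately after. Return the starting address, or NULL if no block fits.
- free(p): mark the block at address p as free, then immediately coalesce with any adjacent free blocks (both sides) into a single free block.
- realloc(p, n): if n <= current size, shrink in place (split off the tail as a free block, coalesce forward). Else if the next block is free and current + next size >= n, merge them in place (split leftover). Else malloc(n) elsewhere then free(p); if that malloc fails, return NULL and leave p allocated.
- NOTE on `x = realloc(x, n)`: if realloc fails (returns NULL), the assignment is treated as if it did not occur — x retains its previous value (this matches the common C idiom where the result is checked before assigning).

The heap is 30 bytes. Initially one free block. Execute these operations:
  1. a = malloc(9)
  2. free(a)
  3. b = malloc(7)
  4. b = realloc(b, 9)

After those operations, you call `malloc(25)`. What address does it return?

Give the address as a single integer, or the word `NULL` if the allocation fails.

Answer: NULL

Derivation:
Op 1: a = malloc(9) -> a = 0; heap: [0-8 ALLOC][9-29 FREE]
Op 2: free(a) -> (freed a); heap: [0-29 FREE]
Op 3: b = malloc(7) -> b = 0; heap: [0-6 ALLOC][7-29 FREE]
Op 4: b = realloc(b, 9) -> b = 0; heap: [0-8 ALLOC][9-29 FREE]
malloc(25): first-fit scan over [0-8 ALLOC][9-29 FREE] -> NULL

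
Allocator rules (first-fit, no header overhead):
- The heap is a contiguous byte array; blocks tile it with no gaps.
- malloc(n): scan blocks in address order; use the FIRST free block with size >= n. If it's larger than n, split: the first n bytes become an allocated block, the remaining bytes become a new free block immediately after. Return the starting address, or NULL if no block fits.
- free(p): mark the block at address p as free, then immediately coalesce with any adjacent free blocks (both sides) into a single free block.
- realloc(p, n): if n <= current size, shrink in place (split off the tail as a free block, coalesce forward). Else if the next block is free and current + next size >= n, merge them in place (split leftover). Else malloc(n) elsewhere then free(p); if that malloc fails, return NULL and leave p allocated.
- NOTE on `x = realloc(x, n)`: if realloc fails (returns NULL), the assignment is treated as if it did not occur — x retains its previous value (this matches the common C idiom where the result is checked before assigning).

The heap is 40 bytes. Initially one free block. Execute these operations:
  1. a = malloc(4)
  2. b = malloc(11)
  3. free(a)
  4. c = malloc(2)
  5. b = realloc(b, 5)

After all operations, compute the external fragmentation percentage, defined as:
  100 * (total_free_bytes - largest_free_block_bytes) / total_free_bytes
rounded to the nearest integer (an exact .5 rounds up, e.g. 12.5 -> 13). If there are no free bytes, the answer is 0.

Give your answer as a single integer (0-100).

Answer: 6

Derivation:
Op 1: a = malloc(4) -> a = 0; heap: [0-3 ALLOC][4-39 FREE]
Op 2: b = malloc(11) -> b = 4; heap: [0-3 ALLOC][4-14 ALLOC][15-39 FREE]
Op 3: free(a) -> (freed a); heap: [0-3 FREE][4-14 ALLOC][15-39 FREE]
Op 4: c = malloc(2) -> c = 0; heap: [0-1 ALLOC][2-3 FREE][4-14 ALLOC][15-39 FREE]
Op 5: b = realloc(b, 5) -> b = 4; heap: [0-1 ALLOC][2-3 FREE][4-8 ALLOC][9-39 FREE]
Free blocks: [2 31] total_free=33 largest=31 -> 100*(33-31)/33 = 200/33 ≈ 6.061 -> rounds to 6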